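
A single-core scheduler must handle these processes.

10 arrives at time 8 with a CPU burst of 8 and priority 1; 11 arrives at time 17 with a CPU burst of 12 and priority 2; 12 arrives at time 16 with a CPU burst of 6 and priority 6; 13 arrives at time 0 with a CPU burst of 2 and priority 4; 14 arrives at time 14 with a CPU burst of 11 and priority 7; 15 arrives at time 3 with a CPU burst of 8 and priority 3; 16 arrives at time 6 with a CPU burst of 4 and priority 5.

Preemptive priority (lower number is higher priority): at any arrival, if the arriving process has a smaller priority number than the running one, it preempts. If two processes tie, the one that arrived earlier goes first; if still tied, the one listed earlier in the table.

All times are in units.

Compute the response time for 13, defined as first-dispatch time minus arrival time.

Schedule: | 13 0-2 | idle 2-3 | 15 3-8 | 10 8-16 | 15 16-17 | 11 17-29 | 15 29-31 | 16 31-35 | 12 35-41 | 14 41-52 |
Completion: 10=16  11=29  12=41  13=2  14=52  15=31  16=35
Response(13) = first start − arrival = 0 − 0 = 0

0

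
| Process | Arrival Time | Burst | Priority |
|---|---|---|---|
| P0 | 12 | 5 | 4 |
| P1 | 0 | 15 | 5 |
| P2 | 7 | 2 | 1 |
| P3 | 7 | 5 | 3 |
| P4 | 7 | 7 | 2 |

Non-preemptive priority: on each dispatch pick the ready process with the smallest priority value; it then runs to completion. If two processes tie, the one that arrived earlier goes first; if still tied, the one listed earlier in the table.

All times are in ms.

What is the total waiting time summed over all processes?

Gantt: | P1 0-15 | P2 15-17 | P4 17-24 | P3 24-29 | P0 29-34 |
Completion: P0=34  P1=15  P2=17  P3=29  P4=24
Turnaround (C−A): P0=22  P1=15  P2=10  P3=22  P4=17
Waiting = turnaround − burst: P0=17, P1=0, P2=8, P3=17, P4=10
Total waiting = 17 + 0 + 8 + 17 + 10 = 52

52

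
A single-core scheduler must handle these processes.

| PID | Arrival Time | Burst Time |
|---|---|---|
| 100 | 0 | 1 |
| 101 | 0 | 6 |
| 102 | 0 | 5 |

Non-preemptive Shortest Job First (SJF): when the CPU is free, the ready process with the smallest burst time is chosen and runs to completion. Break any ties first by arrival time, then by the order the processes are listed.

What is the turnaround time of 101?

12

Schedule: | 100 0-1 | 102 1-6 | 101 6-12 |
Completion: 100=1  101=12  102=6
Turnaround (C−A): 100=1  101=12  102=6
Turnaround(101) = completion − arrival = 12 − 0 = 12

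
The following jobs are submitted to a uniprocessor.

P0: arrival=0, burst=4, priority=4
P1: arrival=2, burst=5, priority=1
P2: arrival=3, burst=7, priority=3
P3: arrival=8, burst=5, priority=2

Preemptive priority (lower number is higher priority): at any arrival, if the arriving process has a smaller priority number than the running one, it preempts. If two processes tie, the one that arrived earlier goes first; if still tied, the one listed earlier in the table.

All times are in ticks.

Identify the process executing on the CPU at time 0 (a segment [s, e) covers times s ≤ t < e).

Timeline: | P0 0-2 | P1 2-7 | P2 7-8 | P3 8-13 | P2 13-19 | P0 19-21 |
Completion: P0=21  P1=7  P2=19  P3=13
Turnaround (C−A): P0=21  P1=5  P2=16  P3=5

P0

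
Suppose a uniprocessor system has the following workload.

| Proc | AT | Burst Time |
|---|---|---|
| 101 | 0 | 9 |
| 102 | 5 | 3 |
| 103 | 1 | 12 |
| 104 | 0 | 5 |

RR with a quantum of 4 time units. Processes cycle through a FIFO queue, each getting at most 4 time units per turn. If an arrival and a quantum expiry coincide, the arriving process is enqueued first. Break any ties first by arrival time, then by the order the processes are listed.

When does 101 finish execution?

Gantt: | 101 0-4 | 104 4-8 | 103 8-12 | 101 12-16 | 102 16-19 | 104 19-20 | 103 20-24 | 101 24-25 | 103 25-29 |
Completion: 101=25  102=19  103=29  104=20
Turnaround (C−A): 101=25  102=14  103=28  104=20

25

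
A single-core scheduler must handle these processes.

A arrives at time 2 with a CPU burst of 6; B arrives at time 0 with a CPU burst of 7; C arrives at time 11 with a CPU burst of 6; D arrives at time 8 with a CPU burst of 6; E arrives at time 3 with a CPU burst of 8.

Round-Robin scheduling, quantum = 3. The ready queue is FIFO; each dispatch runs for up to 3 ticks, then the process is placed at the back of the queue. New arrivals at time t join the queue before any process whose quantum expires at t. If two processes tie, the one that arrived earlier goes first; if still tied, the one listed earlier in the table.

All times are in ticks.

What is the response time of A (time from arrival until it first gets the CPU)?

Timeline: | B 0-3 | A 3-6 | E 6-9 | B 9-12 | A 12-15 | D 15-18 | E 18-21 | C 21-24 | B 24-25 | D 25-28 | E 28-30 | C 30-33 |
Completion: A=15  B=25  C=33  D=28  E=30
Response(A) = first start − arrival = 3 − 2 = 1

1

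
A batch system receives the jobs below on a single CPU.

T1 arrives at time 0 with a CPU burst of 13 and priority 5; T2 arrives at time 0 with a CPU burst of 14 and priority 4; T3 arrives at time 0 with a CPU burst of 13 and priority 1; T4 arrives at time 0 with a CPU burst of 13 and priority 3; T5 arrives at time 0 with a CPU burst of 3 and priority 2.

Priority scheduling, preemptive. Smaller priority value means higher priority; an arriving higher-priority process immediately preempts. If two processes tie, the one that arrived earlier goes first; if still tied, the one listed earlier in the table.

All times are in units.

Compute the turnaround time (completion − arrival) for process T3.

Timeline: | T3 0-13 | T5 13-16 | T4 16-29 | T2 29-43 | T1 43-56 |
Completion: T1=56  T2=43  T3=13  T4=29  T5=16
Turnaround (C−A): T1=56  T2=43  T3=13  T4=29  T5=16
Turnaround(T3) = completion − arrival = 13 − 0 = 13

13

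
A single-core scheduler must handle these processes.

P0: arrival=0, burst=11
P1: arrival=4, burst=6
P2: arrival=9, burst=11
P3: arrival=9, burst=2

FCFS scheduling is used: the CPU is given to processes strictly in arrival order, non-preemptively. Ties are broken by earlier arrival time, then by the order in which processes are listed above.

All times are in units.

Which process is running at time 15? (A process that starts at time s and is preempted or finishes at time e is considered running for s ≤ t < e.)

P1

Timeline: | P0 0-11 | P1 11-17 | P2 17-28 | P3 28-30 |
Completion: P0=11  P1=17  P2=28  P3=30
Turnaround (C−A): P0=11  P1=13  P2=19  P3=21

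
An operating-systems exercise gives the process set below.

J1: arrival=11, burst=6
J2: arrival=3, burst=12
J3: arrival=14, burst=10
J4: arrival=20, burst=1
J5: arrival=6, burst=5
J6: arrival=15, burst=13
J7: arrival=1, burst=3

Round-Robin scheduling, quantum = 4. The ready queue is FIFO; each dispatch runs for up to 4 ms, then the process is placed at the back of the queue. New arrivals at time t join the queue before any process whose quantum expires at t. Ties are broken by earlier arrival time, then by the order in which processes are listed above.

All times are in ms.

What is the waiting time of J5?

Timeline: | idle 0-1 | J7 1-4 | J2 4-8 | J5 8-12 | J2 12-16 | J1 16-20 | J5 20-21 | J3 21-25 | J6 25-29 | J2 29-33 | J4 33-34 | J1 34-36 | J3 36-40 | J6 40-44 | J3 44-46 | J6 46-51 |
Completion: J1=36  J2=33  J3=46  J4=34  J5=21  J6=51  J7=4
Turnaround (C−A): J1=25  J2=30  J3=32  J4=14  J5=15  J6=36  J7=3
Waiting(J5) = turnaround − burst = 15 − 5 = 10

10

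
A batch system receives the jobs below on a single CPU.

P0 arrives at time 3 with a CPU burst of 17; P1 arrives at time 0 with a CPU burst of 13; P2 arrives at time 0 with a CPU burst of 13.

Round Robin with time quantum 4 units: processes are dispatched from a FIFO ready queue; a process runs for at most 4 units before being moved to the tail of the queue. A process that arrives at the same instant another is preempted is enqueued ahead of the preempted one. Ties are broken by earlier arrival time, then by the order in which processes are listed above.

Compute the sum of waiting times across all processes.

Gantt: | P1 0-4 | P2 4-8 | P0 8-12 | P1 12-16 | P2 16-20 | P0 20-24 | P1 24-28 | P2 28-32 | P0 32-36 | P1 36-37 | P2 37-38 | P0 38-43 |
Completion: P0=43  P1=37  P2=38
Turnaround (C−A): P0=40  P1=37  P2=38
Waiting = turnaround − burst: P0=23, P1=24, P2=25
Total waiting = 23 + 24 + 25 = 72

72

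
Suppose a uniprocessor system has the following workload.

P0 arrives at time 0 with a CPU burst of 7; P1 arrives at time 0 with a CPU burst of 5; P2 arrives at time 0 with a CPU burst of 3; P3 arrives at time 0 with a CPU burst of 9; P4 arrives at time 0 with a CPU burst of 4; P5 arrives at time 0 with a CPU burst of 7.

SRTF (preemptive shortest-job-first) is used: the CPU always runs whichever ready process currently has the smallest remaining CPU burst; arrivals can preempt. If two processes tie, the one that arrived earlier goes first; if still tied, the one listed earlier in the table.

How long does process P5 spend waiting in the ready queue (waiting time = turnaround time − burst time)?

19

Timeline: | P2 0-3 | P4 3-7 | P1 7-12 | P0 12-19 | P5 19-26 | P3 26-35 |
Completion: P0=19  P1=12  P2=3  P3=35  P4=7  P5=26
Turnaround (C−A): P0=19  P1=12  P2=3  P3=35  P4=7  P5=26
Waiting(P5) = turnaround − burst = 26 − 7 = 19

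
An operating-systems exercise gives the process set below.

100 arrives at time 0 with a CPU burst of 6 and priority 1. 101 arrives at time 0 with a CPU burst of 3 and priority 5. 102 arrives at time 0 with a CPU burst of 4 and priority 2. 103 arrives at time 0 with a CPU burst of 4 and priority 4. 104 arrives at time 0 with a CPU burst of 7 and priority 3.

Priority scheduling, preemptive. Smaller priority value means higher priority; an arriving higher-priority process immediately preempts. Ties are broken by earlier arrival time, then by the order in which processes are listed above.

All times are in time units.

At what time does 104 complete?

17

Timeline: | 100 0-6 | 102 6-10 | 104 10-17 | 103 17-21 | 101 21-24 |
Completion: 100=6  101=24  102=10  103=21  104=17
Turnaround (C−A): 100=6  101=24  102=10  103=21  104=17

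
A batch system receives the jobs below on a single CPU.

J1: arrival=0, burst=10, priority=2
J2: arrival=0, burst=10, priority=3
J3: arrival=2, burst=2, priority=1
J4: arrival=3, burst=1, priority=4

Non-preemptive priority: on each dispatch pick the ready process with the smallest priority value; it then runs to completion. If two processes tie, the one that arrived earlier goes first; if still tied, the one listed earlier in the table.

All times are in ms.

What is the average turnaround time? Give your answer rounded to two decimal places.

Gantt: | J1 0-10 | J3 10-12 | J2 12-22 | J4 22-23 |
Completion: J1=10  J2=22  J3=12  J4=23
Turnaround (C−A): J1=10  J2=22  J3=10  J4=20
Turnaround times: J1=10, J2=22, J3=10, J4=20
Average turnaround = (10+22+10+20) / 4 = 62/4 = 15.50

15.50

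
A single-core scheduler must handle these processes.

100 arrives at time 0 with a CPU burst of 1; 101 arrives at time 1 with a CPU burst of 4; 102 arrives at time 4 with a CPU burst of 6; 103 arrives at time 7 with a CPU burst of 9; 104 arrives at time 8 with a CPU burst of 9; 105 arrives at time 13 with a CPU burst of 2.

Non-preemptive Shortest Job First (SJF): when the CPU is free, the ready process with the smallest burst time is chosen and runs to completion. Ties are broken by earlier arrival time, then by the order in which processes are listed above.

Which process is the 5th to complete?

Gantt: | 100 0-1 | 101 1-5 | 102 5-11 | 103 11-20 | 105 20-22 | 104 22-31 |
Completion: 100=1  101=5  102=11  103=20  104=31  105=22
Turnaround (C−A): 100=1  101=4  102=7  103=13  104=23  105=9
Finish order: 100 → 101 → 102 → 103 → 105 → 104

105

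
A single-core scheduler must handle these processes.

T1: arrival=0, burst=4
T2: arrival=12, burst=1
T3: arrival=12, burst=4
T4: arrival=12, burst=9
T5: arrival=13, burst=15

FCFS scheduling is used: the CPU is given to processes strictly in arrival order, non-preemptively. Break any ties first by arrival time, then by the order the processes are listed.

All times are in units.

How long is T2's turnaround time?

Schedule: | T1 0-4 | idle 4-12 | T2 12-13 | T3 13-17 | T4 17-26 | T5 26-41 |
Completion: T1=4  T2=13  T3=17  T4=26  T5=41
Turnaround(T2) = completion − arrival = 13 − 12 = 1

1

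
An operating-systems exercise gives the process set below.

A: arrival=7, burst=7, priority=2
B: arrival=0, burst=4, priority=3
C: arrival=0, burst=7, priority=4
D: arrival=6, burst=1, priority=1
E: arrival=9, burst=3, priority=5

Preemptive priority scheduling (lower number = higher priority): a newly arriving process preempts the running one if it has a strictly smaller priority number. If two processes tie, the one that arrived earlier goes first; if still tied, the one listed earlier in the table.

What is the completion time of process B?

Timeline: | B 0-4 | C 4-6 | D 6-7 | A 7-14 | C 14-19 | E 19-22 |
Completion: A=14  B=4  C=19  D=7  E=22
Turnaround (C−A): A=7  B=4  C=19  D=1  E=13

4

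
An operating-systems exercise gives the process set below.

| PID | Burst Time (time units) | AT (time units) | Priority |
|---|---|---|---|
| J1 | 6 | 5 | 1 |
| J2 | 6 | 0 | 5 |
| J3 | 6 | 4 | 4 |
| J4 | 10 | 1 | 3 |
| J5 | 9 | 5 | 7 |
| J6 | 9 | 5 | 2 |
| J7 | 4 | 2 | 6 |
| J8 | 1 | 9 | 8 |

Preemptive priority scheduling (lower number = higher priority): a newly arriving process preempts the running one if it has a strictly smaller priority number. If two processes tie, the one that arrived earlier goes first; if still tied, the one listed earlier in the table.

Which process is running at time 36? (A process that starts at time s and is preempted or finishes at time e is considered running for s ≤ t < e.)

J2

Schedule: | J2 0-1 | J4 1-5 | J1 5-11 | J6 11-20 | J4 20-26 | J3 26-32 | J2 32-37 | J7 37-41 | J5 41-50 | J8 50-51 |
Completion: J1=11  J2=37  J3=32  J4=26  J5=50  J6=20  J7=41  J8=51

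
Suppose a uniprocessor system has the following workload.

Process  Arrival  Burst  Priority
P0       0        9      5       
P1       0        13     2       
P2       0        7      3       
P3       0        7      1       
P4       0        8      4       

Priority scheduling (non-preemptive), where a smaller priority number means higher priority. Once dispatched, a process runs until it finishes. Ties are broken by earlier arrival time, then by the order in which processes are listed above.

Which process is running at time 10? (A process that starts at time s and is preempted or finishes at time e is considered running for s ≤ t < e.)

Gantt: | P3 0-7 | P1 7-20 | P2 20-27 | P4 27-35 | P0 35-44 |
Completion: P0=44  P1=20  P2=27  P3=7  P4=35
Turnaround (C−A): P0=44  P1=20  P2=27  P3=7  P4=35

P1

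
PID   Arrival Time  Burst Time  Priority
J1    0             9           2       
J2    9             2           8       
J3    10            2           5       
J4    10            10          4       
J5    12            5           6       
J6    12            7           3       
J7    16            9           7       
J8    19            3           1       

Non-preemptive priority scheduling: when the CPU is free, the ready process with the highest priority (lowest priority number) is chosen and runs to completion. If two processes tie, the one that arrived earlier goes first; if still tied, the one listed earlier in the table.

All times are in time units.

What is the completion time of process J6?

Schedule: | J1 0-9 | J2 9-11 | J4 11-21 | J8 21-24 | J6 24-31 | J3 31-33 | J5 33-38 | J7 38-47 |
Completion: J1=9  J2=11  J3=33  J4=21  J5=38  J6=31  J7=47  J8=24

31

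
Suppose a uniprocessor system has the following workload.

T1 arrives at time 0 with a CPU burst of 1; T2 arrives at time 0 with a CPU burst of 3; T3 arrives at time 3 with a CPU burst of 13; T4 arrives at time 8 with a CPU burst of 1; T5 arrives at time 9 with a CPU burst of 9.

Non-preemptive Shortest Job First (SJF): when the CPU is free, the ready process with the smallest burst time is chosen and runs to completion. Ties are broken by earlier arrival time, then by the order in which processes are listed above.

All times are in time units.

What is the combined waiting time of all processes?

Gantt: | T1 0-1 | T2 1-4 | T3 4-17 | T4 17-18 | T5 18-27 |
Completion: T1=1  T2=4  T3=17  T4=18  T5=27
Turnaround (C−A): T1=1  T2=4  T3=14  T4=10  T5=18
Waiting = turnaround − burst: T1=0, T2=1, T3=1, T4=9, T5=9
Total waiting = 0 + 1 + 1 + 9 + 9 = 20

20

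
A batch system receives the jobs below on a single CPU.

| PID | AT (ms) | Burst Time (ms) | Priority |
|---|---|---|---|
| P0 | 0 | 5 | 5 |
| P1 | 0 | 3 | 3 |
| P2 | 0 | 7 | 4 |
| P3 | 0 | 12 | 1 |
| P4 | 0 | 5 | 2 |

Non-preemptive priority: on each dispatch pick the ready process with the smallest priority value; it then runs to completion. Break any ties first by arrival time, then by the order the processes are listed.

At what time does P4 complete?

17

Gantt: | P3 0-12 | P4 12-17 | P1 17-20 | P2 20-27 | P0 27-32 |
Completion: P0=32  P1=20  P2=27  P3=12  P4=17
Turnaround (C−A): P0=32  P1=20  P2=27  P3=12  P4=17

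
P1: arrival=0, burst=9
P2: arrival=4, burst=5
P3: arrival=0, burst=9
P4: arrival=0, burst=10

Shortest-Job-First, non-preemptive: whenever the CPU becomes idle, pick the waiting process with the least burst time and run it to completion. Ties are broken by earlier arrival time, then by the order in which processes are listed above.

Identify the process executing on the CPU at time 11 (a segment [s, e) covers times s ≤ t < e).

P2

Timeline: | P1 0-9 | P2 9-14 | P3 14-23 | P4 23-33 |
Completion: P1=9  P2=14  P3=23  P4=33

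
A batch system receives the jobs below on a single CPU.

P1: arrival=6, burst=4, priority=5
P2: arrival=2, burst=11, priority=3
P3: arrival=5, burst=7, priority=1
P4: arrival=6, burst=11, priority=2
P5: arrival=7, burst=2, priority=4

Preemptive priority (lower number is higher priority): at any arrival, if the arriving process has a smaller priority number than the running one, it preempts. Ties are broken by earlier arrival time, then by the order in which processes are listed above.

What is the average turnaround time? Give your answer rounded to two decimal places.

Gantt: | idle 0-2 | P2 2-5 | P3 5-12 | P4 12-23 | P2 23-31 | P5 31-33 | P1 33-37 |
Completion: P1=37  P2=31  P3=12  P4=23  P5=33
Turnaround (C−A): P1=31  P2=29  P3=7  P4=17  P5=26
Turnaround times: P1=31, P2=29, P3=7, P4=17, P5=26
Average turnaround = (31+29+7+17+26) / 5 = 110/5 = 22.00

22.00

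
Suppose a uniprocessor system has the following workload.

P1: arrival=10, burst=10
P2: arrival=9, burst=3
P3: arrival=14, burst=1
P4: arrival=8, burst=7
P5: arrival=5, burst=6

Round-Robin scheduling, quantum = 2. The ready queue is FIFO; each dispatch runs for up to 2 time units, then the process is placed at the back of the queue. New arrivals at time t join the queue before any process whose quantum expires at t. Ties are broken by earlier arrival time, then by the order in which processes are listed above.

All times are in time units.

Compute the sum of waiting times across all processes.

Timeline: | idle 0-5 | P5 5-9 | P4 9-11 | P2 11-13 | P5 13-15 | P1 15-17 | P4 17-19 | P2 19-20 | P3 20-21 | P1 21-23 | P4 23-25 | P1 25-27 | P4 27-28 | P1 28-32 |
Completion: P1=32  P2=20  P3=21  P4=28  P5=15
Waiting = turnaround − burst: P1=12, P2=8, P3=6, P4=13, P5=4
Total waiting = 12 + 8 + 6 + 13 + 4 = 43

43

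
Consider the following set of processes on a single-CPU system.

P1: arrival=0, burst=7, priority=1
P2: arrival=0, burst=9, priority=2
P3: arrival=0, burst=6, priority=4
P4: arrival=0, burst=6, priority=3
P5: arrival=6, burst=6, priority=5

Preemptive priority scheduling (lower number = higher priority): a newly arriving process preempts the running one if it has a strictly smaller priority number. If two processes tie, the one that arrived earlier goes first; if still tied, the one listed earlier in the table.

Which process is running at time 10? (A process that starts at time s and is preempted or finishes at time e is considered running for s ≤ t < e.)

Schedule: | P1 0-7 | P2 7-16 | P4 16-22 | P3 22-28 | P5 28-34 |
Completion: P1=7  P2=16  P3=28  P4=22  P5=34

P2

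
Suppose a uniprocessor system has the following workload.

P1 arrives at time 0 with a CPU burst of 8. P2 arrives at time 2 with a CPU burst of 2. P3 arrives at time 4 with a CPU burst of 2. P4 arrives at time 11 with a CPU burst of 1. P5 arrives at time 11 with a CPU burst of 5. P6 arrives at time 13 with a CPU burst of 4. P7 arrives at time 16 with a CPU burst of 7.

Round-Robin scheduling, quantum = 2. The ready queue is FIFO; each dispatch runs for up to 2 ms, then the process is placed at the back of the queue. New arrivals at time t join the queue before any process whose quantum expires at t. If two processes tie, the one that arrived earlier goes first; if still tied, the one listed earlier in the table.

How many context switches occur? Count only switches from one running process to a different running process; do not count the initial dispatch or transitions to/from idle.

12

Timeline: | P1 0-2 | P2 2-4 | P1 4-6 | P3 6-8 | P1 8-12 | P4 12-13 | P5 13-15 | P6 15-17 | P5 17-19 | P7 19-21 | P6 21-23 | P5 23-24 | P7 24-29 |
Completion: P1=12  P2=4  P3=8  P4=13  P5=24  P6=23  P7=29
Turnaround (C−A): P1=12  P2=2  P3=4  P4=2  P5=13  P6=10  P7=13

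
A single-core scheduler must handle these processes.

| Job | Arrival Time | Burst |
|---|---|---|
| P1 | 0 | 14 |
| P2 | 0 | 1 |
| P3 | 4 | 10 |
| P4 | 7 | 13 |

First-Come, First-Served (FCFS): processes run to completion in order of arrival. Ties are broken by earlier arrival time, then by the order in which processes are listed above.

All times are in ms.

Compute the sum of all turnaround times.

Gantt: | P1 0-14 | P2 14-15 | P3 15-25 | P4 25-38 |
Completion: P1=14  P2=15  P3=25  P4=38
Turnaround = completion − arrival: P1=14, P2=15, P3=21, P4=31
Total turnaround = 14 + 15 + 21 + 31 = 81

81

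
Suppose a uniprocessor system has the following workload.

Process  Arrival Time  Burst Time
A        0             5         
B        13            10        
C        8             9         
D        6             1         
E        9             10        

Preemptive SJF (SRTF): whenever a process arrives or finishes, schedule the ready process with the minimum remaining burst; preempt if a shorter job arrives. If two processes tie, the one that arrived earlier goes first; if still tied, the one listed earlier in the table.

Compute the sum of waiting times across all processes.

22

Timeline: | A 0-5 | idle 5-6 | D 6-7 | idle 7-8 | C 8-17 | E 17-27 | B 27-37 |
Completion: A=5  B=37  C=17  D=7  E=27
Waiting = turnaround − burst: A=0, B=14, C=0, D=0, E=8
Total waiting = 0 + 14 + 0 + 0 + 8 = 22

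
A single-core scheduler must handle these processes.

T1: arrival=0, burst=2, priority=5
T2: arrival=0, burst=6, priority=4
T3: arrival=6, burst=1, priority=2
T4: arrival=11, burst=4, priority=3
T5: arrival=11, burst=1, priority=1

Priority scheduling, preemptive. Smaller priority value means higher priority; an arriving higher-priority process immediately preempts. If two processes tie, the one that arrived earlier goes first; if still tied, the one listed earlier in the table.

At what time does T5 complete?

12

Timeline: | T2 0-6 | T3 6-7 | T1 7-9 | idle 9-11 | T5 11-12 | T4 12-16 |
Completion: T1=9  T2=6  T3=7  T4=16  T5=12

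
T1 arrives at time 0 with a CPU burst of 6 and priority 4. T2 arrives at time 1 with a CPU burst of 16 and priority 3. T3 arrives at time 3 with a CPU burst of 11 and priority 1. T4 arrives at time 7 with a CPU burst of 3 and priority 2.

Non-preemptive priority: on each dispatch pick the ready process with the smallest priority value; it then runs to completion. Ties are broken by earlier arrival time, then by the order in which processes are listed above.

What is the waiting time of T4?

Timeline: | T1 0-6 | T3 6-17 | T4 17-20 | T2 20-36 |
Completion: T1=6  T2=36  T3=17  T4=20
Waiting(T4) = turnaround − burst = 13 − 3 = 10

10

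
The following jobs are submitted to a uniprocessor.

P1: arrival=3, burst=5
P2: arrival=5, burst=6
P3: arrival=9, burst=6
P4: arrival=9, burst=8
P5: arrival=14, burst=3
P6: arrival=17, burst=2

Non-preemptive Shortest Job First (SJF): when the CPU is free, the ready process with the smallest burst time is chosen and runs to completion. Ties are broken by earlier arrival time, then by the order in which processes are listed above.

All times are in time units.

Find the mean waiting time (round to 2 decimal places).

4.83

Gantt: | idle 0-3 | P1 3-8 | P2 8-14 | P5 14-17 | P6 17-19 | P3 19-25 | P4 25-33 |
Completion: P1=8  P2=14  P3=25  P4=33  P5=17  P6=19
Turnaround (C−A): P1=5  P2=9  P3=16  P4=24  P5=3  P6=2
Waiting times: P1=0, P2=3, P3=10, P4=16, P5=0, P6=0
Average waiting = (0+3+10+16+0+0) / 6 = 29/6 = 4.83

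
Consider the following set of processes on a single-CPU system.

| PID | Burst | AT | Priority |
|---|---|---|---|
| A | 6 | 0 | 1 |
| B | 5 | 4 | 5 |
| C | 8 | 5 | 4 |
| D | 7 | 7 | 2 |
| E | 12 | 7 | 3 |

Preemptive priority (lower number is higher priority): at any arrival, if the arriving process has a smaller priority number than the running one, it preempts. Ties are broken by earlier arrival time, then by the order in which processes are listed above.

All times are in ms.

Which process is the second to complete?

D

Timeline: | A 0-6 | C 6-7 | D 7-14 | E 14-26 | C 26-33 | B 33-38 |
Completion: A=6  B=38  C=33  D=14  E=26
Turnaround (C−A): A=6  B=34  C=28  D=7  E=19
Finish order: A → D → E → C → B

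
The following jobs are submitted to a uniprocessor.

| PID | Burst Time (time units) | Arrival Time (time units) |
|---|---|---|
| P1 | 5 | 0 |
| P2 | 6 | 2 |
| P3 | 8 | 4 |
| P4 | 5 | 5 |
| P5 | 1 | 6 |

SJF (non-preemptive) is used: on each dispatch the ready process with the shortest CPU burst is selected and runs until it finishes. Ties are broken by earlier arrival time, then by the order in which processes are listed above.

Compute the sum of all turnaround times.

51

Schedule: | P1 0-5 | P4 5-10 | P5 10-11 | P2 11-17 | P3 17-25 |
Completion: P1=5  P2=17  P3=25  P4=10  P5=11
Turnaround (C−A): P1=5  P2=15  P3=21  P4=5  P5=5
Turnaround = completion − arrival: P1=5, P2=15, P3=21, P4=5, P5=5
Total turnaround = 5 + 15 + 21 + 5 + 5 = 51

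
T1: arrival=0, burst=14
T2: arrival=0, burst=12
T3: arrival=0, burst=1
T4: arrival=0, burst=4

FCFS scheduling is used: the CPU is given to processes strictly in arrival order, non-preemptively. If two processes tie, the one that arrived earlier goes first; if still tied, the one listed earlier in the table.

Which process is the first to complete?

T1

Schedule: | T1 0-14 | T2 14-26 | T3 26-27 | T4 27-31 |
Completion: T1=14  T2=26  T3=27  T4=31
Turnaround (C−A): T1=14  T2=26  T3=27  T4=31
Finish order: T1 → T2 → T3 → T4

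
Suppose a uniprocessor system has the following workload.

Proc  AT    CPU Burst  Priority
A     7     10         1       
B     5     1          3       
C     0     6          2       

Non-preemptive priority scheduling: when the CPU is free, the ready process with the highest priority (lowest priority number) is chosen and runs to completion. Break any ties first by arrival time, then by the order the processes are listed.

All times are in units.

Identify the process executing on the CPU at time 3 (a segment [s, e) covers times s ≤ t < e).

C

Gantt: | C 0-6 | B 6-7 | A 7-17 |
Completion: A=17  B=7  C=6
Turnaround (C−A): A=10  B=2  C=6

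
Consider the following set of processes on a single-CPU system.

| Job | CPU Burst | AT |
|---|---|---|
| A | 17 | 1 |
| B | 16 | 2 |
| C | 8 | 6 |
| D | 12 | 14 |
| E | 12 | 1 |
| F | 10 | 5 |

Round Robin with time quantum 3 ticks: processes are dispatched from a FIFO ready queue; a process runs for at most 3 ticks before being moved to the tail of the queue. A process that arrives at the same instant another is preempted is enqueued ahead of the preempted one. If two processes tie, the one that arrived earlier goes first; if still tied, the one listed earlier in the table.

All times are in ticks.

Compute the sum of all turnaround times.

372

Gantt: | idle 0-1 | A 1-4 | E 4-7 | B 7-10 | A 10-13 | F 13-16 | C 16-19 | E 19-22 | B 22-25 | A 25-28 | D 28-31 | F 31-34 | C 34-37 | E 37-40 | B 40-43 | A 43-46 | D 46-49 | F 49-52 | C 52-54 | E 54-57 | B 57-60 | A 60-63 | D 63-66 | F 66-67 | B 67-70 | A 70-72 | D 72-75 | B 75-76 |
Completion: A=72  B=76  C=54  D=75  E=57  F=67
Turnaround = completion − arrival: A=71, B=74, C=48, D=61, E=56, F=62
Total turnaround = 71 + 74 + 48 + 61 + 56 + 62 = 372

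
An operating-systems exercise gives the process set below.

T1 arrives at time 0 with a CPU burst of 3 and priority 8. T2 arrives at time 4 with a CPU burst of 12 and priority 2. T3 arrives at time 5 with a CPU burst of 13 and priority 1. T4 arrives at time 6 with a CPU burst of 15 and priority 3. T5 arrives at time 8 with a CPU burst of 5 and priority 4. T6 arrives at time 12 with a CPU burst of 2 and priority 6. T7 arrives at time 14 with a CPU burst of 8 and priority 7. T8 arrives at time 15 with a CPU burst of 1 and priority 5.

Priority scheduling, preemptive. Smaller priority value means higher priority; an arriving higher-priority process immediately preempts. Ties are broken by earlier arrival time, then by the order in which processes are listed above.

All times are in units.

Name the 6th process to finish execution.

T8

Schedule: | T1 0-3 | idle 3-4 | T2 4-5 | T3 5-18 | T2 18-29 | T4 29-44 | T5 44-49 | T8 49-50 | T6 50-52 | T7 52-60 |
Completion: T1=3  T2=29  T3=18  T4=44  T5=49  T6=52  T7=60  T8=50
Finish order: T1 → T3 → T2 → T4 → T5 → T8 → T6 → T7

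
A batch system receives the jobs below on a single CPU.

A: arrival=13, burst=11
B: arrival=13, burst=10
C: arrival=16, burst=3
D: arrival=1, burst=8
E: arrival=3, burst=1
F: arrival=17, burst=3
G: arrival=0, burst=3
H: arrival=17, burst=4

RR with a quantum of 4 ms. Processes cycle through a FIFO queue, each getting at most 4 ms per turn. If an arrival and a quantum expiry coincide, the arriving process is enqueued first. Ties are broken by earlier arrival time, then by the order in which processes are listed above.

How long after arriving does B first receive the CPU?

4

Timeline: | G 0-3 | D 3-7 | E 7-8 | D 8-12 | idle 12-13 | A 13-17 | B 17-21 | C 21-24 | F 24-27 | H 27-31 | A 31-35 | B 35-39 | A 39-42 | B 42-44 |
Completion: A=42  B=44  C=24  D=12  E=8  F=27  G=3  H=31
Turnaround (C−A): A=29  B=31  C=8  D=11  E=5  F=10  G=3  H=14
Response(B) = first start − arrival = 17 − 13 = 4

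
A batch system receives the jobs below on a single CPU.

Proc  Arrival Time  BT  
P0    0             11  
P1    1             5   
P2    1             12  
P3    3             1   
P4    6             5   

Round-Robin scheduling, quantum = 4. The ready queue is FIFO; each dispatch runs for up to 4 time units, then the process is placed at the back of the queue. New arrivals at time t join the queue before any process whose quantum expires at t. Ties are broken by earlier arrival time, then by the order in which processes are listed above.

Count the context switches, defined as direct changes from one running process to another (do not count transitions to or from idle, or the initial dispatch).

Timeline: | P0 0-4 | P1 4-8 | P2 8-12 | P3 12-13 | P0 13-17 | P4 17-21 | P1 21-22 | P2 22-26 | P0 26-29 | P4 29-30 | P2 30-34 |
Completion: P0=29  P1=22  P2=34  P3=13  P4=30

10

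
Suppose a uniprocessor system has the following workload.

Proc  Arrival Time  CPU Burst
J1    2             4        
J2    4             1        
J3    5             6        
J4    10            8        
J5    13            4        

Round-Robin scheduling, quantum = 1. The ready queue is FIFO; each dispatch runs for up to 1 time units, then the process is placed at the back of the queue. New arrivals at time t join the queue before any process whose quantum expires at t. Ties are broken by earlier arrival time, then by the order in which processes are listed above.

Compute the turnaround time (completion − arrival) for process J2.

Timeline: | idle 0-2 | J1 2-4 | J2 4-5 | J1 5-6 | J3 6-7 | J1 7-8 | J3 8-10 | J4 10-11 | J3 11-12 | J4 12-13 | J3 13-14 | J5 14-15 | J4 15-16 | J3 16-17 | J5 17-18 | J4 18-19 | J5 19-20 | J4 20-21 | J5 21-22 | J4 22-25 |
Completion: J1=8  J2=5  J3=17  J4=25  J5=22
Turnaround(J2) = completion − arrival = 5 − 4 = 1

1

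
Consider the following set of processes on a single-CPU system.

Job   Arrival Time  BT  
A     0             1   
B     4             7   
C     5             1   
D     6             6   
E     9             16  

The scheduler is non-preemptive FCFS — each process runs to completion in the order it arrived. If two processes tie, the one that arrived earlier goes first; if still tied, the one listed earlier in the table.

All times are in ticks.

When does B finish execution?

Schedule: | A 0-1 | idle 1-4 | B 4-11 | C 11-12 | D 12-18 | E 18-34 |
Completion: A=1  B=11  C=12  D=18  E=34

11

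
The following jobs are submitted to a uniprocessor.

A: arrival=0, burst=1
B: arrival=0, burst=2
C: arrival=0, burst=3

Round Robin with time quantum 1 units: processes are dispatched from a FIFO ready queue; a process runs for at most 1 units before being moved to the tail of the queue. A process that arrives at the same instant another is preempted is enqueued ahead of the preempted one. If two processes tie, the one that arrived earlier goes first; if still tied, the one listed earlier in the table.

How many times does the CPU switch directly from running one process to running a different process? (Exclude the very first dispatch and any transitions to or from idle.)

4

Gantt: | A 0-1 | B 1-2 | C 2-3 | B 3-4 | C 4-6 |
Completion: A=1  B=4  C=6
Turnaround (C−A): A=1  B=4  C=6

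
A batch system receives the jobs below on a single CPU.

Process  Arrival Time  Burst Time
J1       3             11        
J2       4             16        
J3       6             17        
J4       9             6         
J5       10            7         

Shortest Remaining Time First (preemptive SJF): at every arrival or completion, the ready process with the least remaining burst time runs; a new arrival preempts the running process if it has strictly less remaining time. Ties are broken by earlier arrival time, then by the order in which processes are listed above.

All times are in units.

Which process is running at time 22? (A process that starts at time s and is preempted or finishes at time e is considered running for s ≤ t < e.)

Timeline: | idle 0-3 | J1 3-14 | J4 14-20 | J5 20-27 | J2 27-43 | J3 43-60 |
Completion: J1=14  J2=43  J3=60  J4=20  J5=27

J5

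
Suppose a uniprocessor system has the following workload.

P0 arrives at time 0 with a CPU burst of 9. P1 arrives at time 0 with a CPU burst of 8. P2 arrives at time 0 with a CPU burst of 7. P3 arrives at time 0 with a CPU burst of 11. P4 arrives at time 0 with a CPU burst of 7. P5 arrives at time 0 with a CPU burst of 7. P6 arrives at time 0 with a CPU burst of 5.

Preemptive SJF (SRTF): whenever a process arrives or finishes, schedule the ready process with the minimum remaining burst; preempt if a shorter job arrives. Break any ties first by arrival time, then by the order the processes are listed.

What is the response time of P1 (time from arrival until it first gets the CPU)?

Timeline: | P6 0-5 | P2 5-12 | P4 12-19 | P5 19-26 | P1 26-34 | P0 34-43 | P3 43-54 |
Completion: P0=43  P1=34  P2=12  P3=54  P4=19  P5=26  P6=5
Turnaround (C−A): P0=43  P1=34  P2=12  P3=54  P4=19  P5=26  P6=5
Response(P1) = first start − arrival = 26 − 0 = 26

26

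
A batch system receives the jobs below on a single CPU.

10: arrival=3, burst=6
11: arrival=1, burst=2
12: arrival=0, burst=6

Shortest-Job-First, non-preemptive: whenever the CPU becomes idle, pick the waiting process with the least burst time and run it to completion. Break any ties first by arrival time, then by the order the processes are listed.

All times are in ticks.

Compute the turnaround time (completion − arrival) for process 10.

Gantt: | 12 0-6 | 11 6-8 | 10 8-14 |
Completion: 10=14  11=8  12=6
Turnaround (C−A): 10=11  11=7  12=6
Turnaround(10) = completion − arrival = 14 − 3 = 11

11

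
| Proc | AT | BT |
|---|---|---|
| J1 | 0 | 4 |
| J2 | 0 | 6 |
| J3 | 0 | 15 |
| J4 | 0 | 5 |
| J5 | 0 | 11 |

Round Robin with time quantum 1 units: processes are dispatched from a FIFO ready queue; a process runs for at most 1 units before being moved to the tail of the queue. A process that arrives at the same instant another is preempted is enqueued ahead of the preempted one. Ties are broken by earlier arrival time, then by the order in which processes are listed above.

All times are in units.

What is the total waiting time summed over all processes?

Gantt: | J1 0-1 | J2 1-2 | J3 2-3 | J4 3-4 | J5 4-5 | J1 5-6 | J2 6-7 | J3 7-8 | J4 8-9 | J5 9-10 | J1 10-11 | J2 11-12 | J3 12-13 | J4 13-14 | J5 14-15 | J1 15-16 | J2 16-17 | J3 17-18 | J4 18-19 | J5 19-20 | J2 20-21 | J3 21-22 | J4 22-23 | J5 23-24 | J2 24-25 | J3 25-26 | J5 26-27 | J3 27-28 | J5 28-29 | J3 29-30 | J5 30-31 | J3 31-32 | J5 32-33 | J3 33-34 | J5 34-35 | J3 35-36 | J5 36-37 | J3 37-41 |
Completion: J1=16  J2=25  J3=41  J4=23  J5=37
Waiting = turnaround − burst: J1=12, J2=19, J3=26, J4=18, J5=26
Total waiting = 12 + 19 + 26 + 18 + 26 = 101

101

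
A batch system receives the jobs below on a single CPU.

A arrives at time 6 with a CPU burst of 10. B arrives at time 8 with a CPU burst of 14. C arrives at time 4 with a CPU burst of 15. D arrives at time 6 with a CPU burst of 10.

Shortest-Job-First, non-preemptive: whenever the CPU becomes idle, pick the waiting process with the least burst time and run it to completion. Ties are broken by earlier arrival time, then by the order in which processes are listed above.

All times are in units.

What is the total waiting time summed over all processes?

Schedule: | idle 0-4 | C 4-19 | A 19-29 | D 29-39 | B 39-53 |
Completion: A=29  B=53  C=19  D=39
Turnaround (C−A): A=23  B=45  C=15  D=33
Waiting = turnaround − burst: A=13, B=31, C=0, D=23
Total waiting = 13 + 31 + 0 + 23 = 67

67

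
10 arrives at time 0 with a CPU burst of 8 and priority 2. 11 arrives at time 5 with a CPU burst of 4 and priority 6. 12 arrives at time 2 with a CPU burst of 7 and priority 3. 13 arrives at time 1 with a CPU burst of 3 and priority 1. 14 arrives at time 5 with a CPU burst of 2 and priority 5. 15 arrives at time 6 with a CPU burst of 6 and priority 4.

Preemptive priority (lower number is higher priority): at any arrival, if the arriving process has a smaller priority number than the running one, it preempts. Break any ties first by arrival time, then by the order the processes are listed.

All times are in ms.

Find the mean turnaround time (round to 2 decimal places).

Gantt: | 10 0-1 | 13 1-4 | 10 4-11 | 12 11-18 | 15 18-24 | 14 24-26 | 11 26-30 |
Completion: 10=11  11=30  12=18  13=4  14=26  15=24
Turnaround (C−A): 10=11  11=25  12=16  13=3  14=21  15=18
Turnaround times: 10=11, 11=25, 12=16, 13=3, 14=21, 15=18
Average turnaround = (11+25+16+3+21+18) / 6 = 94/6 = 15.67

15.67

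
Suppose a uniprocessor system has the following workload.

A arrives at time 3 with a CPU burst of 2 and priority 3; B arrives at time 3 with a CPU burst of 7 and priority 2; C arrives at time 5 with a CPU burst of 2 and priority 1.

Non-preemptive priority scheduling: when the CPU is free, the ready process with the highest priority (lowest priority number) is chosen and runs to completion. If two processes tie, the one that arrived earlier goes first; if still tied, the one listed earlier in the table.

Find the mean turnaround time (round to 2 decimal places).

Gantt: | idle 0-3 | B 3-10 | C 10-12 | A 12-14 |
Completion: A=14  B=10  C=12
Turnaround (C−A): A=11  B=7  C=7
Turnaround times: A=11, B=7, C=7
Average turnaround = (11+7+7) / 3 = 25/3 = 8.33

8.33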